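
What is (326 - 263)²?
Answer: 3969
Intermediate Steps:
(326 - 263)² = 63² = 3969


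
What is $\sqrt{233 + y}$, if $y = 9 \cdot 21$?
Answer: $\sqrt{422} \approx 20.543$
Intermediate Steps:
$y = 189$
$\sqrt{233 + y} = \sqrt{233 + 189} = \sqrt{422}$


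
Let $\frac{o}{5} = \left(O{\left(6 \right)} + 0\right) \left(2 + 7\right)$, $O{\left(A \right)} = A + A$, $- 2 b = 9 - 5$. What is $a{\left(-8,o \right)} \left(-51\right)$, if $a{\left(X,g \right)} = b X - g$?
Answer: $26724$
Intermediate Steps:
$b = -2$ ($b = - \frac{9 - 5}{2} = \left(- \frac{1}{2}\right) 4 = -2$)
$O{\left(A \right)} = 2 A$
$o = 540$ ($o = 5 \left(2 \cdot 6 + 0\right) \left(2 + 7\right) = 5 \left(12 + 0\right) 9 = 5 \cdot 12 \cdot 9 = 5 \cdot 108 = 540$)
$a{\left(X,g \right)} = - g - 2 X$ ($a{\left(X,g \right)} = - 2 X - g = - g - 2 X$)
$a{\left(-8,o \right)} \left(-51\right) = \left(\left(-1\right) 540 - -16\right) \left(-51\right) = \left(-540 + 16\right) \left(-51\right) = \left(-524\right) \left(-51\right) = 26724$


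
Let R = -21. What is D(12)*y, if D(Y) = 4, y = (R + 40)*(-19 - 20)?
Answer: -2964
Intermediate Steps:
y = -741 (y = (-21 + 40)*(-19 - 20) = 19*(-39) = -741)
D(12)*y = 4*(-741) = -2964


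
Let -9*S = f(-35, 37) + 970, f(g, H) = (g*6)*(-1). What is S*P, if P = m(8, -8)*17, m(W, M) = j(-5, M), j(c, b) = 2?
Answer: -40120/9 ≈ -4457.8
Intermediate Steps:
m(W, M) = 2
f(g, H) = -6*g (f(g, H) = (6*g)*(-1) = -6*g)
P = 34 (P = 2*17 = 34)
S = -1180/9 (S = -(-6*(-35) + 970)/9 = -(210 + 970)/9 = -⅑*1180 = -1180/9 ≈ -131.11)
S*P = -1180/9*34 = -40120/9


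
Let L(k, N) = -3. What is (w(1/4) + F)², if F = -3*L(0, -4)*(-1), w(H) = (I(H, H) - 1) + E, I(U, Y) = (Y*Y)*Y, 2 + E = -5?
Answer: 1181569/4096 ≈ 288.47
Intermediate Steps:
E = -7 (E = -2 - 5 = -7)
I(U, Y) = Y³ (I(U, Y) = Y²*Y = Y³)
w(H) = -8 + H³ (w(H) = (H³ - 1) - 7 = (-1 + H³) - 7 = -8 + H³)
F = -9 (F = -3*(-3)*(-1) = 9*(-1) = -9)
(w(1/4) + F)² = ((-8 + (1/4)³) - 9)² = ((-8 + (¼)³) - 9)² = ((-8 + 1/64) - 9)² = (-511/64 - 9)² = (-1087/64)² = 1181569/4096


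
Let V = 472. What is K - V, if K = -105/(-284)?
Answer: -133943/284 ≈ -471.63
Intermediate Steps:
K = 105/284 (K = -105*(-1/284) = 105/284 ≈ 0.36972)
K - V = 105/284 - 1*472 = 105/284 - 472 = -133943/284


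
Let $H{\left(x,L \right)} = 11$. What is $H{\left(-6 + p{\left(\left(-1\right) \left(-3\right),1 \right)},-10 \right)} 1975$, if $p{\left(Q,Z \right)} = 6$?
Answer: $21725$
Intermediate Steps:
$H{\left(-6 + p{\left(\left(-1\right) \left(-3\right),1 \right)},-10 \right)} 1975 = 11 \cdot 1975 = 21725$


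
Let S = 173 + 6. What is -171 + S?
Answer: 8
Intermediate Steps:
S = 179
-171 + S = -171 + 179 = 8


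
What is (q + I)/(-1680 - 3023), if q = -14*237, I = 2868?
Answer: 450/4703 ≈ 0.095684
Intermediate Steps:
q = -3318
(q + I)/(-1680 - 3023) = (-3318 + 2868)/(-1680 - 3023) = -450/(-4703) = -450*(-1/4703) = 450/4703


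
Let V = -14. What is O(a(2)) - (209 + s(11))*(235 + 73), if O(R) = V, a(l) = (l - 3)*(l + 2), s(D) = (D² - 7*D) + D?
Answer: -81326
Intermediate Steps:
s(D) = D² - 6*D
a(l) = (-3 + l)*(2 + l)
O(R) = -14
O(a(2)) - (209 + s(11))*(235 + 73) = -14 - (209 + 11*(-6 + 11))*(235 + 73) = -14 - (209 + 11*5)*308 = -14 - (209 + 55)*308 = -14 - 264*308 = -14 - 1*81312 = -14 - 81312 = -81326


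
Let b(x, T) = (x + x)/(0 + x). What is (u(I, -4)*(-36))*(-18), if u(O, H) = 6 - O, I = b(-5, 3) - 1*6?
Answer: 6480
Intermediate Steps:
b(x, T) = 2 (b(x, T) = (2*x)/x = 2)
I = -4 (I = 2 - 1*6 = 2 - 6 = -4)
(u(I, -4)*(-36))*(-18) = ((6 - 1*(-4))*(-36))*(-18) = ((6 + 4)*(-36))*(-18) = (10*(-36))*(-18) = -360*(-18) = 6480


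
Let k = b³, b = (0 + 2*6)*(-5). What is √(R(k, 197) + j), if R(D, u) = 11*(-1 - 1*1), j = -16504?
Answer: I*√16526 ≈ 128.55*I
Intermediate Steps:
b = -60 (b = (0 + 12)*(-5) = 12*(-5) = -60)
k = -216000 (k = (-60)³ = -216000)
R(D, u) = -22 (R(D, u) = 11*(-1 - 1) = 11*(-2) = -22)
√(R(k, 197) + j) = √(-22 - 16504) = √(-16526) = I*√16526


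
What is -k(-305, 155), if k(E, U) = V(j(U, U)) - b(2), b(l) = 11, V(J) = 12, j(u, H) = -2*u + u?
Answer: -1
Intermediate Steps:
j(u, H) = -u
k(E, U) = 1 (k(E, U) = 12 - 1*11 = 12 - 11 = 1)
-k(-305, 155) = -1*1 = -1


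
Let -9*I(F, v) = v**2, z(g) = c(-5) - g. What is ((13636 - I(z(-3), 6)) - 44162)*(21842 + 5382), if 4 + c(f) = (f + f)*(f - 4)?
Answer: -830930928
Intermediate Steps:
c(f) = -4 + 2*f*(-4 + f) (c(f) = -4 + (f + f)*(f - 4) = -4 + (2*f)*(-4 + f) = -4 + 2*f*(-4 + f))
z(g) = 86 - g (z(g) = (-4 - 8*(-5) + 2*(-5)**2) - g = (-4 + 40 + 2*25) - g = (-4 + 40 + 50) - g = 86 - g)
I(F, v) = -v**2/9
((13636 - I(z(-3), 6)) - 44162)*(21842 + 5382) = ((13636 - (-1)*6**2/9) - 44162)*(21842 + 5382) = ((13636 - (-1)*36/9) - 44162)*27224 = ((13636 - 1*(-4)) - 44162)*27224 = ((13636 + 4) - 44162)*27224 = (13640 - 44162)*27224 = -30522*27224 = -830930928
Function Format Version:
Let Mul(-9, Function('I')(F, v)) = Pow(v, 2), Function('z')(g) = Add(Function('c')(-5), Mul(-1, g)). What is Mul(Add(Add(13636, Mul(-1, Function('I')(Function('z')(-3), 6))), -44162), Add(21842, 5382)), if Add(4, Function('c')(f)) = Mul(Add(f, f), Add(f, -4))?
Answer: -830930928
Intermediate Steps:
Function('c')(f) = Add(-4, Mul(2, f, Add(-4, f))) (Function('c')(f) = Add(-4, Mul(Add(f, f), Add(f, -4))) = Add(-4, Mul(Mul(2, f), Add(-4, f))) = Add(-4, Mul(2, f, Add(-4, f))))
Function('z')(g) = Add(86, Mul(-1, g)) (Function('z')(g) = Add(Add(-4, Mul(-8, -5), Mul(2, Pow(-5, 2))), Mul(-1, g)) = Add(Add(-4, 40, Mul(2, 25)), Mul(-1, g)) = Add(Add(-4, 40, 50), Mul(-1, g)) = Add(86, Mul(-1, g)))
Function('I')(F, v) = Mul(Rational(-1, 9), Pow(v, 2))
Mul(Add(Add(13636, Mul(-1, Function('I')(Function('z')(-3), 6))), -44162), Add(21842, 5382)) = Mul(Add(Add(13636, Mul(-1, Mul(Rational(-1, 9), Pow(6, 2)))), -44162), Add(21842, 5382)) = Mul(Add(Add(13636, Mul(-1, Mul(Rational(-1, 9), 36))), -44162), 27224) = Mul(Add(Add(13636, Mul(-1, -4)), -44162), 27224) = Mul(Add(Add(13636, 4), -44162), 27224) = Mul(Add(13640, -44162), 27224) = Mul(-30522, 27224) = -830930928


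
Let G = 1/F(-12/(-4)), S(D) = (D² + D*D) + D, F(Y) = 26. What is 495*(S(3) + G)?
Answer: 270765/26 ≈ 10414.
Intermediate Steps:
S(D) = D + 2*D² (S(D) = (D² + D²) + D = 2*D² + D = D + 2*D²)
G = 1/26 ≈ 0.038462
495*(S(3) + G) = 495*(3*(1 + 2*3) + 1/26) = 495*(3*(1 + 6) + 1/26) = 495*(3*7 + 1/26) = 495*(21 + 1/26) = 495*(547/26) = 270765/26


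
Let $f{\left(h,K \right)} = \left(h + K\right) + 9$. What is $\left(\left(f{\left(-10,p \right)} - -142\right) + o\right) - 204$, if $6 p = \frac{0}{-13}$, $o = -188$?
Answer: $-251$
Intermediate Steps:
$p = 0$ ($p = \frac{0 \frac{1}{-13}}{6} = \frac{0 \left(- \frac{1}{13}\right)}{6} = \frac{1}{6} \cdot 0 = 0$)
$f{\left(h,K \right)} = 9 + K + h$ ($f{\left(h,K \right)} = \left(K + h\right) + 9 = 9 + K + h$)
$\left(\left(f{\left(-10,p \right)} - -142\right) + o\right) - 204 = \left(\left(\left(9 + 0 - 10\right) - -142\right) - 188\right) - 204 = \left(\left(-1 + 142\right) - 188\right) - 204 = \left(141 - 188\right) - 204 = -47 - 204 = -251$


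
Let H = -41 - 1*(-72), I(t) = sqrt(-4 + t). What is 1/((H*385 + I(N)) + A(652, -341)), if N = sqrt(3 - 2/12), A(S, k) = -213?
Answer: 1/(11722 + I*sqrt(4 - sqrt(102)/6)) ≈ 8.531e-5 - 1.1e-8*I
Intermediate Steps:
N = sqrt(102)/6 (N = sqrt(3 - 2*1/12) = sqrt(3 - 1/6) = sqrt(17/6) = sqrt(102)/6 ≈ 1.6833)
H = 31 (H = -41 + 72 = 31)
1/((H*385 + I(N)) + A(652, -341)) = 1/((31*385 + sqrt(-4 + sqrt(102)/6)) - 213) = 1/((11935 + sqrt(-4 + sqrt(102)/6)) - 213) = 1/(11722 + sqrt(-4 + sqrt(102)/6))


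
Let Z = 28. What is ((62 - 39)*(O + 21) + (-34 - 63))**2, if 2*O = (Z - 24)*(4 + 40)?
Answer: 5808100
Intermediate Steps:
O = 88 (O = ((28 - 24)*(4 + 40))/2 = (4*44)/2 = (1/2)*176 = 88)
((62 - 39)*(O + 21) + (-34 - 63))**2 = ((62 - 39)*(88 + 21) + (-34 - 63))**2 = (23*109 - 97)**2 = (2507 - 97)**2 = 2410**2 = 5808100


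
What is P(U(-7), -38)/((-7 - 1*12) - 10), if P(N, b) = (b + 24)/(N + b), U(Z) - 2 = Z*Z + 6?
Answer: 14/551 ≈ 0.025408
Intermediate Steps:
U(Z) = 8 + Z² (U(Z) = 2 + (Z*Z + 6) = 2 + (Z² + 6) = 2 + (6 + Z²) = 8 + Z²)
P(N, b) = (24 + b)/(N + b)
P(U(-7), -38)/((-7 - 1*12) - 10) = ((24 - 38)/((8 + (-7)²) - 38))/((-7 - 1*12) - 10) = (-14/((8 + 49) - 38))/((-7 - 12) - 10) = (-14/(57 - 38))/(-19 - 10) = (-14/19)/(-29) = -(-14)/551 = -1/29*(-14/19) = 14/551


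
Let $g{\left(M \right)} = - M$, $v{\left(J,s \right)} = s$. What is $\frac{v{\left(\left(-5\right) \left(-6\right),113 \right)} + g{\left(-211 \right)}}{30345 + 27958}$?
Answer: $\frac{324}{58303} \approx 0.0055572$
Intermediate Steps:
$\frac{v{\left(\left(-5\right) \left(-6\right),113 \right)} + g{\left(-211 \right)}}{30345 + 27958} = \frac{113 - -211}{30345 + 27958} = \frac{113 + 211}{58303} = 324 \cdot \frac{1}{58303} = \frac{324}{58303}$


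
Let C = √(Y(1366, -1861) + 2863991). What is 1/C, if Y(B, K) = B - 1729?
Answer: √715907/1431814 ≈ 0.00059094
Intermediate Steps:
Y(B, K) = -1729 + B
C = 2*√715907 (C = √((-1729 + 1366) + 2863991) = √(-363 + 2863991) = √2863628 = 2*√715907 ≈ 1692.2)
1/C = 1/(2*√715907) = √715907/1431814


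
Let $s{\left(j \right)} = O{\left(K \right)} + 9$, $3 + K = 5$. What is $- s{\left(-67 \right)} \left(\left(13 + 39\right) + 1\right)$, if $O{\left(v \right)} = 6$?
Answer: $-795$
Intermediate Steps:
$K = 2$ ($K = -3 + 5 = 2$)
$s{\left(j \right)} = 15$ ($s{\left(j \right)} = 6 + 9 = 15$)
$- s{\left(-67 \right)} \left(\left(13 + 39\right) + 1\right) = - 15 \left(\left(13 + 39\right) + 1\right) = - 15 \left(52 + 1\right) = - 15 \cdot 53 = \left(-1\right) 795 = -795$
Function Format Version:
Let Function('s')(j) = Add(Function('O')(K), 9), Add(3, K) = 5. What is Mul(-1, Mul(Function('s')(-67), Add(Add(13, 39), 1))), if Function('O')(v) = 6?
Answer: -795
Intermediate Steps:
K = 2 (K = Add(-3, 5) = 2)
Function('s')(j) = 15 (Function('s')(j) = Add(6, 9) = 15)
Mul(-1, Mul(Function('s')(-67), Add(Add(13, 39), 1))) = Mul(-1, Mul(15, Add(Add(13, 39), 1))) = Mul(-1, Mul(15, Add(52, 1))) = Mul(-1, Mul(15, 53)) = Mul(-1, 795) = -795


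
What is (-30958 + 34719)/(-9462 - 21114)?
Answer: -3761/30576 ≈ -0.12300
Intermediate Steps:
(-30958 + 34719)/(-9462 - 21114) = 3761/(-30576) = 3761*(-1/30576) = -3761/30576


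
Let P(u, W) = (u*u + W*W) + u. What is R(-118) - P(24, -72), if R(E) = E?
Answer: -5902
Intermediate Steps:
P(u, W) = u + W² + u² (P(u, W) = (u² + W²) + u = (W² + u²) + u = u + W² + u²)
R(-118) - P(24, -72) = -118 - (24 + (-72)² + 24²) = -118 - (24 + 5184 + 576) = -118 - 1*5784 = -118 - 5784 = -5902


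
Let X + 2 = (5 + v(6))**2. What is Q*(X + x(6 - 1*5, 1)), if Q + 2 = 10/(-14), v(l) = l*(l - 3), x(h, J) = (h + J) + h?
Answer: -10070/7 ≈ -1438.6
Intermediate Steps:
x(h, J) = J + 2*h (x(h, J) = (J + h) + h = J + 2*h)
v(l) = l*(-3 + l)
X = 527 (X = -2 + (5 + 6*(-3 + 6))**2 = -2 + (5 + 6*3)**2 = -2 + (5 + 18)**2 = -2 + 23**2 = -2 + 529 = 527)
Q = -19/7 (Q = -2 + 10/(-14) = -2 + 10*(-1/14) = -2 - 5/7 = -19/7 ≈ -2.7143)
Q*(X + x(6 - 1*5, 1)) = -19*(527 + (1 + 2*(6 - 1*5)))/7 = -19*(527 + (1 + 2*(6 - 5)))/7 = -19*(527 + (1 + 2*1))/7 = -19*(527 + (1 + 2))/7 = -19*(527 + 3)/7 = -19/7*530 = -10070/7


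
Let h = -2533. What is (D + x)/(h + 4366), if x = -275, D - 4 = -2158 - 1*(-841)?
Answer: -1588/1833 ≈ -0.86634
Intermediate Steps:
D = -1313 (D = 4 + (-2158 - 1*(-841)) = 4 + (-2158 + 841) = 4 - 1317 = -1313)
(D + x)/(h + 4366) = (-1313 - 275)/(-2533 + 4366) = -1588/1833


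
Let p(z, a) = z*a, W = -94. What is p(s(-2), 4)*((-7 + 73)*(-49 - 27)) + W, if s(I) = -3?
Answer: 60098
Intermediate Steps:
p(z, a) = a*z
p(s(-2), 4)*((-7 + 73)*(-49 - 27)) + W = (4*(-3))*((-7 + 73)*(-49 - 27)) - 94 = -792*(-76) - 94 = -12*(-5016) - 94 = 60192 - 94 = 60098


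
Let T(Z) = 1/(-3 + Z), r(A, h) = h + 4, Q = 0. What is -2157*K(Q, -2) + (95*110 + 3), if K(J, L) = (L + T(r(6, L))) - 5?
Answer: 27709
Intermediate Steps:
r(A, h) = 4 + h
K(J, L) = -5 + L + 1/(1 + L) (K(J, L) = (L + 1/(-3 + (4 + L))) - 5 = (L + 1/(1 + L)) - 5 = -5 + L + 1/(1 + L))
-2157*K(Q, -2) + (95*110 + 3) = -2157*(1 + (1 - 2)*(-5 - 2))/(1 - 2) + (95*110 + 3) = -2157*(1 - 1*(-7))/(-1) + (10450 + 3) = -(-2157)*(1 + 7) + 10453 = -(-2157)*8 + 10453 = -2157*(-8) + 10453 = 17256 + 10453 = 27709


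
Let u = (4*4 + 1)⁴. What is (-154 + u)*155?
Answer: 12921885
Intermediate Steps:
u = 83521 (u = (16 + 1)⁴ = 17⁴ = 83521)
(-154 + u)*155 = (-154 + 83521)*155 = 83367*155 = 12921885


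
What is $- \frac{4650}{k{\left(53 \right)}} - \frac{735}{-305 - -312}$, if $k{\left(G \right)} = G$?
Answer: $- \frac{10215}{53} \approx -192.74$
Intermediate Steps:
$- \frac{4650}{k{\left(53 \right)}} - \frac{735}{-305 - -312} = - \frac{4650}{53} - \frac{735}{-305 - -312} = \left(-4650\right) \frac{1}{53} - \frac{735}{-305 + 312} = - \frac{4650}{53} - \frac{735}{7} = - \frac{4650}{53} - 105 = - \frac{10215}{53}$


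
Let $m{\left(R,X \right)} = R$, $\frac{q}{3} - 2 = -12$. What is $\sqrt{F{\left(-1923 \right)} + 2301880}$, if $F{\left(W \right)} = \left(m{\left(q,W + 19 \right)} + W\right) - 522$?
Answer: $\sqrt{2299405} \approx 1516.4$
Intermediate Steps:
$q = -30$ ($q = 6 + 3 \left(-12\right) = 6 - 36 = -30$)
$F{\left(W \right)} = -552 + W$ ($F{\left(W \right)} = \left(-30 + W\right) - 522 = -552 + W$)
$\sqrt{F{\left(-1923 \right)} + 2301880} = \sqrt{\left(-552 - 1923\right) + 2301880} = \sqrt{-2475 + 2301880} = \sqrt{2299405}$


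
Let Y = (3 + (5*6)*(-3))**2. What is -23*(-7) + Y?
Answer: 7730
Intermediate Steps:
Y = 7569 (Y = (3 + 30*(-3))**2 = (3 - 90)**2 = (-87)**2 = 7569)
-23*(-7) + Y = -23*(-7) + 7569 = 161 + 7569 = 7730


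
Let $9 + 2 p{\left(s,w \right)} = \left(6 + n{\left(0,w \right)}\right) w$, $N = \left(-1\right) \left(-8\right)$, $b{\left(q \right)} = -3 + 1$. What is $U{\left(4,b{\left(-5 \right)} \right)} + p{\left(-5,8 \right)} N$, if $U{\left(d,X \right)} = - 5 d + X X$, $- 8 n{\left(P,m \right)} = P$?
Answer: $140$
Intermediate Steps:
$n{\left(P,m \right)} = - \frac{P}{8}$
$b{\left(q \right)} = -2$
$N = 8$
$p{\left(s,w \right)} = - \frac{9}{2} + 3 w$ ($p{\left(s,w \right)} = - \frac{9}{2} + \frac{\left(6 - 0\right) w}{2} = - \frac{9}{2} + \frac{\left(6 + 0\right) w}{2} = - \frac{9}{2} + \frac{6 w}{2} = - \frac{9}{2} + 3 w$)
$U{\left(d,X \right)} = X^{2} - 5 d$ ($U{\left(d,X \right)} = - 5 d + X^{2} = X^{2} - 5 d$)
$U{\left(4,b{\left(-5 \right)} \right)} + p{\left(-5,8 \right)} N = \left(\left(-2\right)^{2} - 20\right) + \left(- \frac{9}{2} + 3 \cdot 8\right) 8 = \left(4 - 20\right) + \left(- \frac{9}{2} + 24\right) 8 = -16 + \frac{39}{2} \cdot 8 = -16 + 156 = 140$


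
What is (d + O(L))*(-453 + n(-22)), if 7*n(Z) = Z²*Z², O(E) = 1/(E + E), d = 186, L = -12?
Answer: 1031332355/168 ≈ 6.1389e+6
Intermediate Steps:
O(E) = 1/(2*E)
n(Z) = Z⁴/7 (n(Z) = (Z²*Z²)/7 = Z⁴/7)
(d + O(L))*(-453 + n(-22)) = (186 + (½)/(-12))*(-453 + (⅐)*(-22)⁴) = (186 + (½)*(-1/12))*(-453 + (⅐)*234256) = (186 - 1/24)*(-453 + 234256/7) = (4463/24)*(231085/7) = 1031332355/168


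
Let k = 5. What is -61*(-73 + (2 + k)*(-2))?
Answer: 5307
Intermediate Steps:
-61*(-73 + (2 + k)*(-2)) = -61*(-73 + (2 + 5)*(-2)) = -61*(-73 + 7*(-2)) = -61*(-73 - 14) = -61*(-87) = 5307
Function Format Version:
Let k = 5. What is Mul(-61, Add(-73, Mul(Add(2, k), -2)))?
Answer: 5307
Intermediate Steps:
Mul(-61, Add(-73, Mul(Add(2, k), -2))) = Mul(-61, Add(-73, Mul(Add(2, 5), -2))) = Mul(-61, Add(-73, Mul(7, -2))) = Mul(-61, Add(-73, -14)) = Mul(-61, -87) = 5307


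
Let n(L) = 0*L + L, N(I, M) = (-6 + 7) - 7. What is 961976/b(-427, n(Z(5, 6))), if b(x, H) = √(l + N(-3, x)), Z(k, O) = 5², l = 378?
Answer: 480988*√93/93 ≈ 49876.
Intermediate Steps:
N(I, M) = -6 (N(I, M) = 1 - 7 = -6)
Z(k, O) = 25
n(L) = L (n(L) = 0 + L = L)
b(x, H) = 2*√93 (b(x, H) = √(378 - 6) = √372 = 2*√93)
961976/b(-427, n(Z(5, 6))) = 961976/((2*√93)) = 961976*(√93/186) = 480988*√93/93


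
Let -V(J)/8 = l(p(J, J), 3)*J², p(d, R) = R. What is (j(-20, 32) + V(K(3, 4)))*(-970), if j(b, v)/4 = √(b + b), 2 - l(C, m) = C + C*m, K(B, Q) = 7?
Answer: -9886240 - 7760*I*√10 ≈ -9.8862e+6 - 24539.0*I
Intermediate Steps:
l(C, m) = 2 - C - C*m (l(C, m) = 2 - (C + C*m) = 2 + (-C - C*m) = 2 - C - C*m)
j(b, v) = 4*√2*√b (j(b, v) = 4*√(b + b) = 4*√(2*b) = 4*(√2*√b) = 4*√2*√b)
V(J) = -8*J²*(2 - 4*J) (V(J) = -8*(2 - J - 1*J*3)*J² = -8*(2 - J - 3*J)*J² = -8*(2 - 4*J)*J² = -8*J²*(2 - 4*J))
(j(-20, 32) + V(K(3, 4)))*(-970) = (4*√2*√(-20) + 7²*(-16 + 32*7))*(-970) = (4*√2*(2*I*√5) + 49*(-16 + 224))*(-970) = (8*I*√10 + 49*208)*(-970) = (8*I*√10 + 10192)*(-970) = (10192 + 8*I*√10)*(-970) = -9886240 - 7760*I*√10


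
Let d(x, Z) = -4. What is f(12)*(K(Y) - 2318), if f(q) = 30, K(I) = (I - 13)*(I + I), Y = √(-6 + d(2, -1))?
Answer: -70140 - 780*I*√10 ≈ -70140.0 - 2466.6*I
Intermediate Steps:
Y = I*√10 (Y = √(-6 - 4) = √(-10) = I*√10 ≈ 3.1623*I)
K(I) = 2*I*(-13 + I) (K(I) = (-13 + I)*(2*I) = 2*I*(-13 + I))
f(12)*(K(Y) - 2318) = 30*(2*(I*√10)*(-13 + I*√10) - 2318) = 30*(2*I*√10*(-13 + I*√10) - 2318) = 30*(-2318 + 2*I*√10*(-13 + I*√10)) = -69540 + 60*I*√10*(-13 + I*√10)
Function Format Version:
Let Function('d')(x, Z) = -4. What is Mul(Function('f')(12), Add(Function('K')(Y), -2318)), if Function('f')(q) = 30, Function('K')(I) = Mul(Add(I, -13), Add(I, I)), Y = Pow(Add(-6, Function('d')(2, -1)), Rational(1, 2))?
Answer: Add(-70140, Mul(-780, I, Pow(10, Rational(1, 2)))) ≈ Add(-70140., Mul(-2466.6, I))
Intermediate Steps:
Y = Mul(I, Pow(10, Rational(1, 2))) (Y = Pow(Add(-6, -4), Rational(1, 2)) = Pow(-10, Rational(1, 2)) = Mul(I, Pow(10, Rational(1, 2))) ≈ Mul(3.1623, I))
Function('K')(I) = Mul(2, I, Add(-13, I)) (Function('K')(I) = Mul(Add(-13, I), Mul(2, I)) = Mul(2, I, Add(-13, I)))
Mul(Function('f')(12), Add(Function('K')(Y), -2318)) = Mul(30, Add(Mul(2, Mul(I, Pow(10, Rational(1, 2))), Add(-13, Mul(I, Pow(10, Rational(1, 2))))), -2318)) = Mul(30, Add(Mul(2, I, Pow(10, Rational(1, 2)), Add(-13, Mul(I, Pow(10, Rational(1, 2))))), -2318)) = Mul(30, Add(-2318, Mul(2, I, Pow(10, Rational(1, 2)), Add(-13, Mul(I, Pow(10, Rational(1, 2))))))) = Add(-69540, Mul(60, I, Pow(10, Rational(1, 2)), Add(-13, Mul(I, Pow(10, Rational(1, 2))))))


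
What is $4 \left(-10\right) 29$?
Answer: $-1160$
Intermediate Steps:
$4 \left(-10\right) 29 = \left(-40\right) 29 = -1160$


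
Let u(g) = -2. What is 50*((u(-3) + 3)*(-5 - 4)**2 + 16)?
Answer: 4850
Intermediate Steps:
50*((u(-3) + 3)*(-5 - 4)**2 + 16) = 50*((-2 + 3)*(-5 - 4)**2 + 16) = 50*(1*(-9)**2 + 16) = 50*(1*81 + 16) = 50*(81 + 16) = 50*97 = 4850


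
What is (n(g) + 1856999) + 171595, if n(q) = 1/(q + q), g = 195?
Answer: 791151661/390 ≈ 2.0286e+6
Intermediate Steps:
n(q) = 1/(2*q)
(n(g) + 1856999) + 171595 = ((1/2)/195 + 1856999) + 171595 = ((1/2)*(1/195) + 1856999) + 171595 = (1/390 + 1856999) + 171595 = 724229611/390 + 171595 = 791151661/390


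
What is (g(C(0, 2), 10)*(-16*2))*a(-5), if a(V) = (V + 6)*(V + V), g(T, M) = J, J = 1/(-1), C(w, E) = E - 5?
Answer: -320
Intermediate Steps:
C(w, E) = -5 + E
J = -1 (J = 1*(-1) = -1)
g(T, M) = -1
a(V) = 2*V*(6 + V) (a(V) = (6 + V)*(2*V) = 2*V*(6 + V))
(g(C(0, 2), 10)*(-16*2))*a(-5) = (-(-16)*2)*(2*(-5)*(6 - 5)) = (-1*(-32))*(2*(-5)*1) = 32*(-10) = -320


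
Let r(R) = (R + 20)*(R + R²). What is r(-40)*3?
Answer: -93600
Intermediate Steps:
r(R) = (20 + R)*(R + R²)
r(-40)*3 = -40*(20 + (-40)² + 21*(-40))*3 = -40*(20 + 1600 - 840)*3 = -40*780*3 = -31200*3 = -93600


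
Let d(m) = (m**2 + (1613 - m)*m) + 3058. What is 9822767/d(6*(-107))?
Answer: -9822767/1032488 ≈ -9.5137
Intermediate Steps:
d(m) = 3058 + m**2 + m*(1613 - m) (d(m) = (m**2 + m*(1613 - m)) + 3058 = 3058 + m**2 + m*(1613 - m))
9822767/d(6*(-107)) = 9822767/(3058 + 1613*(6*(-107))) = 9822767/(3058 + 1613*(-642)) = 9822767/(3058 - 1035546) = 9822767/(-1032488) = 9822767*(-1/1032488) = -9822767/1032488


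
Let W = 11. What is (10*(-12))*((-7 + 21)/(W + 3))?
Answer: -120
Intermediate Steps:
(10*(-12))*((-7 + 21)/(W + 3)) = (10*(-12))*((-7 + 21)/(11 + 3)) = -1680/14 = -120*1 = -120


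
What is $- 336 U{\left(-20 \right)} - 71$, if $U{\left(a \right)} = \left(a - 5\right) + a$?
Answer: $15049$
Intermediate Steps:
$U{\left(a \right)} = -5 + 2 a$ ($U{\left(a \right)} = \left(-5 + a\right) + a = -5 + 2 a$)
$- 336 U{\left(-20 \right)} - 71 = - 336 \left(-5 + 2 \left(-20\right)\right) - 71 = - 336 \left(-5 - 40\right) - 71 = \left(-336\right) \left(-45\right) - 71 = 15120 - 71 = 15049$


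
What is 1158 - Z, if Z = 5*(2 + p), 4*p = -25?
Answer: 4717/4 ≈ 1179.3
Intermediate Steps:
p = -25/4 (p = (¼)*(-25) = -25/4 ≈ -6.2500)
Z = -85/4 (Z = 5*(2 - 25/4) = 5*(-17/4) = -85/4 ≈ -21.250)
1158 - Z = 1158 - 1*(-85/4) = 1158 + 85/4 = 4717/4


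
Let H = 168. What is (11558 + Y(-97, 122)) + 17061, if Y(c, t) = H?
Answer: 28787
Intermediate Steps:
Y(c, t) = 168
(11558 + Y(-97, 122)) + 17061 = (11558 + 168) + 17061 = 11726 + 17061 = 28787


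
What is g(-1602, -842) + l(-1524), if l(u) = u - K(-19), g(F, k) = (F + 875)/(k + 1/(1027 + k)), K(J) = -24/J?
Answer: -4511630215/2959611 ≈ -1524.4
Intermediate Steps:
g(F, k) = (875 + F)/(k + 1/(1027 + k))
l(u) = -24/19 + u (l(u) = u - (-24)/(-19) = u - (-24)*(-1)/19 = u - 1*24/19 = u - 24/19 = -24/19 + u)
g(-1602, -842) + l(-1524) = (898625 + 875*(-842) + 1027*(-1602) - 1602*(-842))/(1 + (-842)² + 1027*(-842)) + (-24/19 - 1524) = (898625 - 736750 - 1645254 + 1348884)/(1 + 708964 - 864734) - 28980/19 = -134495/(-155769) - 28980/19 = -1/155769*(-134495) - 28980/19 = 134495/155769 - 28980/19 = -4511630215/2959611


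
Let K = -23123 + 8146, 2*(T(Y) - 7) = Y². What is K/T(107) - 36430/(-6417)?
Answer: 75127424/24519357 ≈ 3.0640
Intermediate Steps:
T(Y) = 7 + Y²/2
K = -14977
K/T(107) - 36430/(-6417) = -14977/(7 + (½)*107²) - 36430/(-6417) = -14977/(7 + (½)*11449) - 36430*(-1/6417) = -14977/(7 + 11449/2) + 36430/6417 = -14977/11463/2 + 36430/6417 = -14977*2/11463 + 36430/6417 = -29954/11463 + 36430/6417 = 75127424/24519357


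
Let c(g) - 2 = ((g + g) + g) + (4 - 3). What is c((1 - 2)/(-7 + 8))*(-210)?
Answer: 0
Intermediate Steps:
c(g) = 3 + 3*g (c(g) = 2 + (((g + g) + g) + (4 - 3)) = 2 + ((2*g + g) + 1) = 2 + (3*g + 1) = 2 + (1 + 3*g) = 3 + 3*g)
c((1 - 2)/(-7 + 8))*(-210) = (3 + 3*((1 - 2)/(-7 + 8)))*(-210) = (3 + 3*(-1/1))*(-210) = (3 + 3*(-1*1))*(-210) = (3 + 3*(-1))*(-210) = (3 - 3)*(-210) = 0*(-210) = 0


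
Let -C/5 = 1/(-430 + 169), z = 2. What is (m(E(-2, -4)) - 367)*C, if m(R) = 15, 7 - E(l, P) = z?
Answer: -1760/261 ≈ -6.7433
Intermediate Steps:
E(l, P) = 5 (E(l, P) = 7 - 1*2 = 7 - 2 = 5)
C = 5/261 (C = -5/(-430 + 169) = -5/(-261) = -5*(-1/261) = 5/261 ≈ 0.019157)
(m(E(-2, -4)) - 367)*C = (15 - 367)*(5/261) = -352*5/261 = -1760/261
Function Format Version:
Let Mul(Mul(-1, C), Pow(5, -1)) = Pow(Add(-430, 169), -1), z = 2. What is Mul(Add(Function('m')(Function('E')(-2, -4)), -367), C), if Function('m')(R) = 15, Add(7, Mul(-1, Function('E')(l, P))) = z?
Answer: Rational(-1760, 261) ≈ -6.7433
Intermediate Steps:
Function('E')(l, P) = 5 (Function('E')(l, P) = Add(7, Mul(-1, 2)) = Add(7, -2) = 5)
C = Rational(5, 261) (C = Mul(-5, Pow(Add(-430, 169), -1)) = Mul(-5, Pow(-261, -1)) = Mul(-5, Rational(-1, 261)) = Rational(5, 261) ≈ 0.019157)
Mul(Add(Function('m')(Function('E')(-2, -4)), -367), C) = Mul(Add(15, -367), Rational(5, 261)) = Mul(-352, Rational(5, 261)) = Rational(-1760, 261)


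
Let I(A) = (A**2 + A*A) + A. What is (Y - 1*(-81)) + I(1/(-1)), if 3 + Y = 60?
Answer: 139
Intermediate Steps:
Y = 57 (Y = -3 + 60 = 57)
I(A) = A + 2*A**2 (I(A) = (A**2 + A**2) + A = 2*A**2 + A = A + 2*A**2)
(Y - 1*(-81)) + I(1/(-1)) = (57 - 1*(-81)) + (1 + 2/(-1))/(-1) = (57 + 81) - (1 + 2*(-1)) = 138 - (1 - 2) = 138 - 1*(-1) = 138 + 1 = 139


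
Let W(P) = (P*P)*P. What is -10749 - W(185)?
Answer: -6342374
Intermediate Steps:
W(P) = P**3 (W(P) = P**2*P = P**3)
-10749 - W(185) = -10749 - 1*185**3 = -10749 - 1*6331625 = -10749 - 6331625 = -6342374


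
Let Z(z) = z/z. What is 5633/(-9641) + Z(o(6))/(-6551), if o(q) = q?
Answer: -36911424/63158191 ≈ -0.58443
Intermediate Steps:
Z(z) = 1
5633/(-9641) + Z(o(6))/(-6551) = 5633/(-9641) + 1/(-6551) = 5633*(-1/9641) + 1*(-1/6551) = -5633/9641 - 1/6551 = -36911424/63158191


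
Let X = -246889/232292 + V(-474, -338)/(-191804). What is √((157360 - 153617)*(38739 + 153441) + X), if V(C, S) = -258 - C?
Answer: √22311659212535745532418266279/5569316846 ≈ 26820.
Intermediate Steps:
X = -11851118207/11138633692 (X = -246889/232292 + (-258 - 1*(-474))/(-191804) = -246889*1/232292 + (-258 + 474)*(-1/191804) = -246889/232292 + 216*(-1/191804) = -246889/232292 - 54/47951 = -11851118207/11138633692 ≈ -1.0640)
√((157360 - 153617)*(38739 + 153441) + X) = √((157360 - 153617)*(38739 + 153441) - 11851118207/11138633692) = √(3743*192180 - 11851118207/11138633692) = √(719329740 - 11851118207/11138633692) = √(8012350465770481873/11138633692) = √22311659212535745532418266279/5569316846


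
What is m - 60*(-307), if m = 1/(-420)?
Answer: 7736399/420 ≈ 18420.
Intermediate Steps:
m = -1/420 ≈ -0.0023810
m - 60*(-307) = -1/420 - 60*(-307) = -1/420 + 18420 = 7736399/420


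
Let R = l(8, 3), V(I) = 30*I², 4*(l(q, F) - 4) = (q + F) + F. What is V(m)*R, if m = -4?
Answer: 3600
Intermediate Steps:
l(q, F) = 4 + F/2 + q/4 (l(q, F) = 4 + ((q + F) + F)/4 = 4 + ((F + q) + F)/4 = 4 + (q + 2*F)/4 = 4 + (F/2 + q/4) = 4 + F/2 + q/4)
R = 15/2 (R = 4 + (½)*3 + (¼)*8 = 4 + 3/2 + 2 = 15/2 ≈ 7.5000)
V(m)*R = (30*(-4)²)*(15/2) = (30*16)*(15/2) = 480*(15/2) = 3600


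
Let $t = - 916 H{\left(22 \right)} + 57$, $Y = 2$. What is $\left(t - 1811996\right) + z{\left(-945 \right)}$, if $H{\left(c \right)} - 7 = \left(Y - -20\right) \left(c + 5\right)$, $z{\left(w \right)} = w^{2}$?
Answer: $-1469430$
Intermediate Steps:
$H{\left(c \right)} = 117 + 22 c$ ($H{\left(c \right)} = 7 + \left(2 - -20\right) \left(c + 5\right) = 7 + \left(2 + 20\right) \left(5 + c\right) = 7 + 22 \left(5 + c\right) = 7 + \left(110 + 22 c\right) = 117 + 22 c$)
$t = -550459$ ($t = - 916 \left(117 + 22 \cdot 22\right) + 57 = - 916 \left(117 + 484\right) + 57 = \left(-916\right) 601 + 57 = -550516 + 57 = -550459$)
$\left(t - 1811996\right) + z{\left(-945 \right)} = \left(-550459 - 1811996\right) + \left(-945\right)^{2} = -2362455 + 893025 = -1469430$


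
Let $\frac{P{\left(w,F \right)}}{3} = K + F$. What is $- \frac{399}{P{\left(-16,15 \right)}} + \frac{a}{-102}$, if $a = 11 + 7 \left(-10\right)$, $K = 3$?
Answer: $- \frac{1042}{153} \approx -6.8105$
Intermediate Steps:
$a = -59$ ($a = 11 - 70 = -59$)
$P{\left(w,F \right)} = 9 + 3 F$ ($P{\left(w,F \right)} = 3 \left(3 + F\right) = 9 + 3 F$)
$- \frac{399}{P{\left(-16,15 \right)}} + \frac{a}{-102} = - \frac{399}{9 + 3 \cdot 15} - \frac{59}{-102} = - \frac{399}{9 + 45} - - \frac{59}{102} = - \frac{399}{54} + \frac{59}{102} = \left(-399\right) \frac{1}{54} + \frac{59}{102} = - \frac{133}{18} + \frac{59}{102} = - \frac{1042}{153}$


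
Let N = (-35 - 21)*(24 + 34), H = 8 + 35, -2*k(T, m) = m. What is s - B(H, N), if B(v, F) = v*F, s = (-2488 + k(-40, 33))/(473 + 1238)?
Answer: 477925199/3422 ≈ 1.3966e+5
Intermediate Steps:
k(T, m) = -m/2
H = 43
N = -3248 (N = -56*58 = -3248)
s = -5009/3422 (s = (-2488 - ½*33)/(473 + 1238) = (-2488 - 33/2)/1711 = -5009/2*1/1711 = -5009/3422 ≈ -1.4638)
B(v, F) = F*v
s - B(H, N) = -5009/3422 - (-3248)*43 = -5009/3422 - 1*(-139664) = -5009/3422 + 139664 = 477925199/3422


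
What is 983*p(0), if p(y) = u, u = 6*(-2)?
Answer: -11796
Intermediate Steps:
u = -12
p(y) = -12
983*p(0) = 983*(-12) = -11796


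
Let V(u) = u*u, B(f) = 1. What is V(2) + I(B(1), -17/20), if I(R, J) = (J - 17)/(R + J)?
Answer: -115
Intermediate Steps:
V(u) = u**2
I(R, J) = (-17 + J)/(J + R)
V(2) + I(B(1), -17/20) = 2**2 + (-17 - 17/20)/(-17/20 + 1) = 4 + (-17 - 17*1/20)/(-17*1/20 + 1) = 4 + (-17 - 17/20)/(-17/20 + 1) = 4 - 357/20/(3/20) = 4 + (20/3)*(-357/20) = 4 - 119 = -115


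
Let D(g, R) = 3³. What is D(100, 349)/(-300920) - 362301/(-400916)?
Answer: 27253198047/30160910680 ≈ 0.90359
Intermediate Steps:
D(g, R) = 27
D(100, 349)/(-300920) - 362301/(-400916) = 27/(-300920) - 362301/(-400916) = 27*(-1/300920) - 362301*(-1/400916) = -27/300920 + 362301/400916 = 27253198047/30160910680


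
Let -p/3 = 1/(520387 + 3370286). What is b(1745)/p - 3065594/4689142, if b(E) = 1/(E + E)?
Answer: -3046002490291/8182552790 ≈ -372.26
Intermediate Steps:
b(E) = 1/(2*E)
p = -1/1296891 (p = -3/(520387 + 3370286) = -3/3890673 = -3*1/3890673 = -1/1296891 ≈ -7.7108e-7)
b(1745)/p - 3065594/4689142 = ((½)/1745)/(-1/1296891) - 3065594/4689142 = ((½)*(1/1745))*(-1296891) - 3065594*1/4689142 = (1/3490)*(-1296891) - 1532797/2344571 = -1296891/3490 - 1532797/2344571 = -3046002490291/8182552790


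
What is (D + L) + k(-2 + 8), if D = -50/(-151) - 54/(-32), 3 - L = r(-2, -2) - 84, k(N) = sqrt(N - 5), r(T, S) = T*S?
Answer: 207821/2416 ≈ 86.019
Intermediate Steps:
r(T, S) = S*T
k(N) = sqrt(-5 + N)
L = 83 (L = 3 - (-2*(-2) - 84) = 3 - (4 - 84) = 3 - 1*(-80) = 3 + 80 = 83)
D = 4877/2416 (D = -50*(-1/151) - 54*(-1/32) = 50/151 + 27/16 = 4877/2416 ≈ 2.0186)
(D + L) + k(-2 + 8) = (4877/2416 + 83) + sqrt(-5 + (-2 + 8)) = 205405/2416 + sqrt(-5 + 6) = 205405/2416 + sqrt(1) = 205405/2416 + 1 = 207821/2416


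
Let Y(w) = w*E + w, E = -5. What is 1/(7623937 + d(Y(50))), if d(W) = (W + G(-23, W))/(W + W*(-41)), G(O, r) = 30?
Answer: 800/6099149583 ≈ 1.3117e-7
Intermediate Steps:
Y(w) = -4*w (Y(w) = w*(-5) + w = -5*w + w = -4*w)
d(W) = -(30 + W)/(40*W) (d(W) = (W + 30)/(W + W*(-41)) = (30 + W)/(W - 41*W) = (30 + W)/((-40*W)) = (30 + W)*(-1/(40*W)) = -(30 + W)/(40*W))
1/(7623937 + d(Y(50))) = 1/(7623937 + (-30 - (-4)*50)/(40*((-4*50)))) = 1/(7623937 + (1/40)*(-30 - 1*(-200))/(-200)) = 1/(7623937 + (1/40)*(-1/200)*(-30 + 200)) = 1/(7623937 + (1/40)*(-1/200)*170) = 1/(7623937 - 17/800) = 1/(6099149583/800) = 800/6099149583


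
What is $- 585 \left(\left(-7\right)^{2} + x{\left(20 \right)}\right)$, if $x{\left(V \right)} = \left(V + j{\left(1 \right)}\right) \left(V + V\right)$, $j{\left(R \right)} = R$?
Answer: $-520065$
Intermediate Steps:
$x{\left(V \right)} = 2 V \left(1 + V\right)$ ($x{\left(V \right)} = \left(V + 1\right) \left(V + V\right) = \left(1 + V\right) 2 V = 2 V \left(1 + V\right)$)
$- 585 \left(\left(-7\right)^{2} + x{\left(20 \right)}\right) = - 585 \left(\left(-7\right)^{2} + 2 \cdot 20 \left(1 + 20\right)\right) = - 585 \left(49 + 2 \cdot 20 \cdot 21\right) = - 585 \left(49 + 840\right) = \left(-585\right) 889 = -520065$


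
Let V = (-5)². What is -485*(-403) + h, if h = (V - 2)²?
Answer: 195984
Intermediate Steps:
V = 25
h = 529 (h = (25 - 2)² = 23² = 529)
-485*(-403) + h = -485*(-403) + 529 = 195455 + 529 = 195984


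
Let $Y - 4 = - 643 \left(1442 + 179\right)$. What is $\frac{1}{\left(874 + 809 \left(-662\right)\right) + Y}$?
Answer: $- \frac{1}{1576983} \approx -6.3412 \cdot 10^{-7}$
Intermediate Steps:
$Y = -1042299$ ($Y = 4 - 643 \left(1442 + 179\right) = 4 - 1042303 = -1042299$)
$\frac{1}{\left(874 + 809 \left(-662\right)\right) + Y} = \frac{1}{\left(874 + 809 \left(-662\right)\right) - 1042299} = \frac{1}{\left(874 - 535558\right) - 1042299} = \frac{1}{-534684 - 1042299} = \frac{1}{-1576983} = - \frac{1}{1576983}$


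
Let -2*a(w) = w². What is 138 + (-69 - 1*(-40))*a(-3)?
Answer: 537/2 ≈ 268.50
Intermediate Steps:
a(w) = -w²/2
138 + (-69 - 1*(-40))*a(-3) = 138 + (-69 - 1*(-40))*(-½*(-3)²) = 138 + (-69 + 40)*(-½*9) = 138 - 29*(-9/2) = 138 + 261/2 = 537/2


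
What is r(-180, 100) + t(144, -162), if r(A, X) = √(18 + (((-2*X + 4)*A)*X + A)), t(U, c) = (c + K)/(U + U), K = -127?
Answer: -289/288 + 3*√391982 ≈ 1877.3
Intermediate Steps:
t(U, c) = (-127 + c)/(2*U) (t(U, c) = (c - 127)/(U + U) = (-127 + c)/((2*U)) = (-127 + c)*(1/(2*U)) = (-127 + c)/(2*U))
r(A, X) = √(18 + A + A*X*(4 - 2*X)) (r(A, X) = √(18 + (((4 - 2*X)*A)*X + A)) = √(18 + ((A*(4 - 2*X))*X + A)) = √(18 + (A*X*(4 - 2*X) + A)) = √(18 + (A + A*X*(4 - 2*X))) = √(18 + A + A*X*(4 - 2*X)))
r(-180, 100) + t(144, -162) = √(18 - 180 - 2*(-180)*100² + 4*(-180)*100) + (½)*(-127 - 162)/144 = √(18 - 180 - 2*(-180)*10000 - 72000) + (½)*(1/144)*(-289) = √(18 - 180 + 3600000 - 72000) - 289/288 = √3527838 - 289/288 = 3*√391982 - 289/288 = -289/288 + 3*√391982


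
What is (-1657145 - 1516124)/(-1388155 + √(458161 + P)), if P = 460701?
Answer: 4404989228695/1926973385163 + 3173269*√918862/1926973385163 ≈ 2.2875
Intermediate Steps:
(-1657145 - 1516124)/(-1388155 + √(458161 + P)) = (-1657145 - 1516124)/(-1388155 + √(458161 + 460701)) = -3173269/(-1388155 + √918862)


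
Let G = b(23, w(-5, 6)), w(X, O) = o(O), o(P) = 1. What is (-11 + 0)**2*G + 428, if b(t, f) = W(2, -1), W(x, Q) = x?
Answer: 670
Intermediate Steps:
w(X, O) = 1
b(t, f) = 2
G = 2
(-11 + 0)**2*G + 428 = (-11 + 0)**2*2 + 428 = (-11)**2*2 + 428 = 121*2 + 428 = 242 + 428 = 670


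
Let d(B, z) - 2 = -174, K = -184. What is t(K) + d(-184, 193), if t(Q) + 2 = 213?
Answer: 39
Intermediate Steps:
d(B, z) = -172 (d(B, z) = 2 - 174 = -172)
t(Q) = 211 (t(Q) = -2 + 213 = 211)
t(K) + d(-184, 193) = 211 - 172 = 39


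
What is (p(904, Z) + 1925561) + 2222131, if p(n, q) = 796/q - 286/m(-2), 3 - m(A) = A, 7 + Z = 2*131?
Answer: 211529534/51 ≈ 4.1476e+6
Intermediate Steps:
Z = 255 (Z = -7 + 2*131 = -7 + 262 = 255)
m(A) = 3 - A
p(n, q) = -286/5 + 796/q (p(n, q) = 796/q - 286/(3 - 1*(-2)) = 796/q - 286/(3 + 2) = 796/q - 286/5 = -286/5 + 796/q)
(p(904, Z) + 1925561) + 2222131 = ((-286/5 + 796/255) + 1925561) + 2222131 = (-2758/51 + 1925561) + 2222131 = 98200853/51 + 2222131 = 211529534/51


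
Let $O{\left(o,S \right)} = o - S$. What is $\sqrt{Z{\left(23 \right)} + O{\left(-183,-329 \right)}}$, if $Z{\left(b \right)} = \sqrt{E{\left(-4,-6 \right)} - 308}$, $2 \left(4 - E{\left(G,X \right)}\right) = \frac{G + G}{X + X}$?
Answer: $\frac{\sqrt{1314 + 3 i \sqrt{2739}}}{3} \approx 12.105 + 0.7206 i$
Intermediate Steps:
$E{\left(G,X \right)} = 4 - \frac{G}{2 X}$ ($E{\left(G,X \right)} = 4 - \frac{\left(G + G\right) \frac{1}{X + X}}{2} = 4 - \frac{2 G \frac{1}{2 X}}{2} = 4 - \frac{G \frac{1}{X}}{2} = 4 - \frac{G}{2 X}$)
$Z{\left(b \right)} = \frac{i \sqrt{2739}}{3}$ ($Z{\left(b \right)} = \sqrt{\left(4 - - \frac{2}{-6}\right) - 308} = \sqrt{\left(4 - \left(-2\right) \left(- \frac{1}{6}\right)\right) - 308} = \sqrt{\left(4 - \frac{1}{3}\right) - 308} = \sqrt{\frac{11}{3} - 308} = \sqrt{- \frac{913}{3}} = \frac{i \sqrt{2739}}{3}$)
$\sqrt{Z{\left(23 \right)} + O{\left(-183,-329 \right)}} = \sqrt{\frac{i \sqrt{2739}}{3} - -146} = \sqrt{\frac{i \sqrt{2739}}{3} + \left(-183 + 329\right)} = \sqrt{\frac{i \sqrt{2739}}{3} + 146} = \sqrt{146 + \frac{i \sqrt{2739}}{3}}$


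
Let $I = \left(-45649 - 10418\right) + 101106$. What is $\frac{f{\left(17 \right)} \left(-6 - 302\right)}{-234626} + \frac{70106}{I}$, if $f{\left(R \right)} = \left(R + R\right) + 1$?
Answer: $\frac{1209586484}{754808601} \approx 1.6025$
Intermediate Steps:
$f{\left(R \right)} = 1 + 2 R$ ($f{\left(R \right)} = 2 R + 1 = 1 + 2 R$)
$I = 45039$ ($I = -56067 + 101106 = 45039$)
$\frac{f{\left(17 \right)} \left(-6 - 302\right)}{-234626} + \frac{70106}{I} = \frac{\left(1 + 2 \cdot 17\right) \left(-6 - 302\right)}{-234626} + \frac{70106}{45039} = \left(1 + 34\right) \left(-308\right) \left(- \frac{1}{234626}\right) + 70106 \cdot \frac{1}{45039} = 35 \left(-308\right) \left(- \frac{1}{234626}\right) + \frac{70106}{45039} = \left(-10780\right) \left(- \frac{1}{234626}\right) + \frac{70106}{45039} = \frac{770}{16759} + \frac{70106}{45039} = \frac{1209586484}{754808601}$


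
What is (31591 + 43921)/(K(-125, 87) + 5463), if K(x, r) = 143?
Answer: 37756/2803 ≈ 13.470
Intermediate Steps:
(31591 + 43921)/(K(-125, 87) + 5463) = (31591 + 43921)/(143 + 5463) = 75512/5606 = 75512*(1/5606) = 37756/2803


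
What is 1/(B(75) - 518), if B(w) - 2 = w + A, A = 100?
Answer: -1/341 ≈ -0.0029326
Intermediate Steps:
B(w) = 102 + w (B(w) = 2 + (w + 100) = 2 + (100 + w) = 102 + w)
1/(B(75) - 518) = 1/((102 + 75) - 518) = 1/(177 - 518) = 1/(-341) = -1/341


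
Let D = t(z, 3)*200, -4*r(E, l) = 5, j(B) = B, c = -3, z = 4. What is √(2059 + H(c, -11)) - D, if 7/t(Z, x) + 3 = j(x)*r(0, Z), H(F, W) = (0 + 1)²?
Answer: 5600/27 + 2*√515 ≈ 252.79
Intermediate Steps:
H(F, W) = 1 (H(F, W) = 1² = 1)
r(E, l) = -5/4 (r(E, l) = -¼*5 = -5/4)
t(Z, x) = 7/(-3 - 5*x/4) (t(Z, x) = 7/(-3 + x*(-5/4)) = 7/(-3 - 5*x/4))
D = -5600/27 (D = (28/(-12 - 5*3))*200 = (28/(-12 - 15))*200 = (28/(-27))*200 = (28*(-1/27))*200 = -28/27*200 = -5600/27 ≈ -207.41)
√(2059 + H(c, -11)) - D = √(2059 + 1) - 1*(-5600/27) = √2060 + 5600/27 = 2*√515 + 5600/27 = 5600/27 + 2*√515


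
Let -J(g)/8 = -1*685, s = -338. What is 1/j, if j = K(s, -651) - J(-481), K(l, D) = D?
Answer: -1/6131 ≈ -0.00016311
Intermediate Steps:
J(g) = 5480 (J(g) = -(-8)*685 = -8*(-685) = 5480)
j = -6131 (j = -651 - 1*5480 = -651 - 5480 = -6131)
1/j = 1/(-6131) = -1/6131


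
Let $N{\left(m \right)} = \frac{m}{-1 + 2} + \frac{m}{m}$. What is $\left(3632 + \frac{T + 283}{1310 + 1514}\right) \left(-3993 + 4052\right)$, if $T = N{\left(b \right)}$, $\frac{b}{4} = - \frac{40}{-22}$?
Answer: $\frac{1664207867}{7766} \approx 2.1429 \cdot 10^{5}$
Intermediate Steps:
$b = \frac{80}{11}$ ($b = 4 \left(- \frac{40}{-22}\right) = 4 \left(\left(-40\right) \left(- \frac{1}{22}\right)\right) = 4 \cdot \frac{20}{11} = \frac{80}{11} \approx 7.2727$)
$N{\left(m \right)} = 1 + m$ ($N{\left(m \right)} = \frac{m}{1} + 1 = m 1 + 1 = m + 1 = 1 + m$)
$T = \frac{91}{11}$ ($T = 1 + \frac{80}{11} = \frac{91}{11} \approx 8.2727$)
$\left(3632 + \frac{T + 283}{1310 + 1514}\right) \left(-3993 + 4052\right) = \left(3632 + \frac{\frac{91}{11} + 283}{1310 + 1514}\right) \left(-3993 + 4052\right) = \left(3632 + \frac{3204}{11 \cdot 2824}\right) 59 = \left(3632 + \frac{3204}{11} \cdot \frac{1}{2824}\right) 59 = \left(3632 + \frac{801}{7766}\right) 59 = \frac{28206913}{7766} \cdot 59 = \frac{1664207867}{7766}$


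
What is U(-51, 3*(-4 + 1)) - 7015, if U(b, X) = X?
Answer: -7024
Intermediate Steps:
U(-51, 3*(-4 + 1)) - 7015 = 3*(-4 + 1) - 7015 = 3*(-3) - 7015 = -9 - 7015 = -7024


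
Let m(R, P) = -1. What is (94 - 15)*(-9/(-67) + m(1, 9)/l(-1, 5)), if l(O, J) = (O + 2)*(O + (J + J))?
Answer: 1106/603 ≈ 1.8342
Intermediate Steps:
l(O, J) = (2 + O)*(O + 2*J)
(94 - 15)*(-9/(-67) + m(1, 9)/l(-1, 5)) = (94 - 15)*(-9/(-67) - 1/((-1)² + 2*(-1) + 4*5 + 2*5*(-1))) = 79*(-9*(-1/67) - 1/(1 - 2 + 20 - 10)) = 79*(9/67 - 1/9) = 79*(9/67 - 1*⅑) = 79*(9/67 - ⅑) = 79*(14/603) = 1106/603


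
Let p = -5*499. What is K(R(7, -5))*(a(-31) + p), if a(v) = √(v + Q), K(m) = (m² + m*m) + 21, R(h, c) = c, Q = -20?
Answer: -177145 + 71*I*√51 ≈ -1.7715e+5 + 507.04*I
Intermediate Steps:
K(m) = 21 + 2*m² (K(m) = (m² + m²) + 21 = 2*m² + 21 = 21 + 2*m²)
p = -2495
a(v) = √(-20 + v) (a(v) = √(v - 20) = √(-20 + v))
K(R(7, -5))*(a(-31) + p) = (21 + 2*(-5)²)*(√(-20 - 31) - 2495) = (21 + 2*25)*(√(-51) - 2495) = (21 + 50)*(I*√51 - 2495) = 71*(-2495 + I*√51) = -177145 + 71*I*√51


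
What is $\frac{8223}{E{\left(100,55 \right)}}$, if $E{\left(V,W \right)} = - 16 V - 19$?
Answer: $- \frac{8223}{1619} \approx -5.0791$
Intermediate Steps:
$E{\left(V,W \right)} = -19 - 16 V$
$\frac{8223}{E{\left(100,55 \right)}} = \frac{8223}{-19 - 1600} = \frac{8223}{-1619} = 8223 \left(- \frac{1}{1619}\right) = - \frac{8223}{1619}$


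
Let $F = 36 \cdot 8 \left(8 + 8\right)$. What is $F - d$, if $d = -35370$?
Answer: $39978$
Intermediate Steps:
$F = 4608$ ($F = 36 \cdot 8 \cdot 16 = 36 \cdot 128 = 4608$)
$F - d = 4608 - -35370 = 4608 + 35370 = 39978$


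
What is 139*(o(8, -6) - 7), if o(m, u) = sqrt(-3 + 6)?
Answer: -973 + 139*sqrt(3) ≈ -732.25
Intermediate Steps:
o(m, u) = sqrt(3)
139*(o(8, -6) - 7) = 139*(sqrt(3) - 7) = 139*(-7 + sqrt(3)) = -973 + 139*sqrt(3)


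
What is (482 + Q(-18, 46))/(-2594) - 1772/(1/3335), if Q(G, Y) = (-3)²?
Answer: -15329554771/2594 ≈ -5.9096e+6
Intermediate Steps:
Q(G, Y) = 9
(482 + Q(-18, 46))/(-2594) - 1772/(1/3335) = (482 + 9)/(-2594) - 1772/(1/3335) = 491*(-1/2594) - 1772/1/3335 = -491/2594 - 1772*3335 = -491/2594 - 5909620 = -15329554771/2594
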